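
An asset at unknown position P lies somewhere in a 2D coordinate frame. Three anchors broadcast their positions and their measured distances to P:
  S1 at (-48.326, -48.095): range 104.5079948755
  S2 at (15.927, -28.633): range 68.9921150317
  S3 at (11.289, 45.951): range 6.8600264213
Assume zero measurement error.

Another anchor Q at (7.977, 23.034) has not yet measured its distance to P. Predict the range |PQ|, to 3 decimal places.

16.873

eq1: (x + 48.326)² + (y + 48.095)² = 104.5079948755²
eq2: (x − 15.927)² + (y + 28.633)² = 68.9921150317²
eq3: (x − 11.289)² + (y − 45.951)² = 6.8600264213²
eq2−eq1, eq2−eq3 (x²,y² cancel):
  -128.506·x − 38.924·y = -2586.995773
  -9.276·x + 149.168·y = 5878.269878
det = -128.506·149.168 − -38.924·-9.276 = -19530.042032
x = (-2586.995773·149.168 − -38.924·5878.269878) / -19530.042032 = 8.043567
y = (-128.506·5878.269878 − -2586.995773·-9.276) / -19530.042032 = 39.907232
|P − Q| = √((8.043567 − 7.977)² + (39.907232 − 23.034)²) = 16.873363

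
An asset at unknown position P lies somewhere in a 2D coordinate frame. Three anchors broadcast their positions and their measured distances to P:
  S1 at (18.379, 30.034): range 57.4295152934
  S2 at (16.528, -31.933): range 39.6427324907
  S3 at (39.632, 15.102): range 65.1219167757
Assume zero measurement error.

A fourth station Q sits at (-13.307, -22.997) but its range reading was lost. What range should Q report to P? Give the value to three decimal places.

10.674

eq1: (x − 18.379)² + (y − 30.034)² = 57.4295152934²
eq2: (x − 16.528)² + (y + 31.933)² = 39.6427324907²
eq3: (x − 39.632)² + (y − 15.102)² = 65.1219167757²
eq3−eq1, eq3−eq2 (x²,y² cancel):
  -42.506·x + 29.864·y = 383.777787
  -46.208·x − 94.070·y = 2163.443250
det = -42.506·-94.070 − 29.864·-46.208 = 5378.495132
x = (383.777787·-94.070 − 29.864·2163.443250) / 5378.495132 = -18.724763
y = (-42.506·2163.443250 − 383.777787·-46.208) / 5378.495132 = -13.800461
|P − Q| = √((-18.724763 − -13.307)² + (-13.800461 − -22.997)²) = 10.673728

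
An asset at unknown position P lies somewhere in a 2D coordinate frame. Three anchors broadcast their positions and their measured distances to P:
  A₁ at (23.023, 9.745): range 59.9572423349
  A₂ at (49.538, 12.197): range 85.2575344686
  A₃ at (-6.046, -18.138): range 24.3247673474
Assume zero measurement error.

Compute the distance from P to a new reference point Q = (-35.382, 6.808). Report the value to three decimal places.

eq1: (x − 23.023)² + (y − 9.745)² = 59.9572423349²
eq2: (x − 49.538)² + (y − 12.197)² = 85.2575344686²
eq3: (x + 6.046)² + (y + 18.138)² = 24.3247673474²
eq3−eq2, eq3−eq1 (x²,y² cancel):
  111.168·x + 60.670·y = -4439.913784
  58.138·x + 55.766·y = -2743.694208
det = 111.168·55.766 − 60.670·58.138 = 2672.162228
x = (-4439.913784·55.766 − 60.670·-2743.694208) / 2672.162228 = -30.363540
y = (111.168·-2743.694208 − -4439.913784·58.138) / 2672.162228 = -17.545076
|P − Q| = √((-30.363540 − -35.382)² + (-17.545076 − 6.808)²) = 24.864780

24.865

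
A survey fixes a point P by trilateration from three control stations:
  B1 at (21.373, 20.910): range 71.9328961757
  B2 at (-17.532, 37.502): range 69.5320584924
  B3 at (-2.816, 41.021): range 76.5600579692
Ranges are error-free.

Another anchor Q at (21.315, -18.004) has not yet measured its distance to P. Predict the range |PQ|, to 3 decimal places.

51.253

eq1: (x − 21.373)² + (y − 20.910)² = 71.9328961757²
eq2: (x + 17.532)² + (y − 37.502)² = 69.5320584924²
eq3: (x + 2.816)² + (y − 41.021)² = 76.5600579692²
eq1−eq3, eq1−eq2 (x²,y² cancel):
  -48.378·x + 40.222·y = 109.518144
  -77.810·x + 33.184·y = 1159.372193
det = -48.378·33.184 − 40.222·-77.810 = 1524.298268
x = (109.518144·33.184 − 40.222·1159.372193) / 1524.298268 = -28.208402
y = (-48.378·1159.372193 − 109.518144·-77.810) / 1524.298268 = -31.205508
|P − Q| = √((-28.208402 − 21.315)² + (-31.205508 − -18.004)²) = 51.252777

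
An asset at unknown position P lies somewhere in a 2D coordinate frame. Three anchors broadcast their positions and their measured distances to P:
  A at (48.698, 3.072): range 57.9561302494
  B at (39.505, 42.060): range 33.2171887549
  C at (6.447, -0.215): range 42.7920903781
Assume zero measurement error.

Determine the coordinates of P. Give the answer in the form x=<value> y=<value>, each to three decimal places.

x=6.292 y=42.577

eq1: (x − 48.698)² + (y − 3.072)² = 57.9561302494²
eq2: (x − 39.505)² + (y − 42.060)² = 33.2171887549²
eq3: (x − 6.447)² + (y + 0.215)² = 42.7920903781²
eq2−eq1, eq2−eq3 (x²,y² cancel):
  18.386·x − 77.976·y = -3204.287642
  -66.116·x − 84.550·y = -4015.859961
det = 18.386·-84.550 − -77.976·-66.116 = -6709.997516
x = (-3204.287642·-84.550 − -77.976·-4015.859961) / -6709.997516 = 6.291832
y = (18.386·-4015.859961 − -3204.287642·-66.116) / -6709.997516 = 42.576809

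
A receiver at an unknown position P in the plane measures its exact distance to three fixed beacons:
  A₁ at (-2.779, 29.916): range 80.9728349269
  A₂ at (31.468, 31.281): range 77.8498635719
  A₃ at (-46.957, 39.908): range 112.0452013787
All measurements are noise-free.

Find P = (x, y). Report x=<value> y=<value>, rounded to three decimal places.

x=24.650 y=-46.270

eq1: (x + 2.779)² + (y − 29.916)² = 80.9728349269²
eq2: (x − 31.468)² + (y − 31.281)² = 77.8498635719²
eq3: (x + 46.957)² + (y − 39.908)² = 112.0452013787²
eq3−eq2, eq3−eq1 (x²,y² cancel):
  156.850·x − 17.254·y = 4664.653566
  88.356·x − 19.984·y = 3102.608740
det = 156.850·-19.984 − -17.254·88.356 = -1609.995976
x = (4664.653566·-19.984 − -17.254·3102.608740) / -1609.995976 = 24.649767
y = (156.850·3102.608740 − 4664.653566·88.356) / -1609.995976 = -46.269712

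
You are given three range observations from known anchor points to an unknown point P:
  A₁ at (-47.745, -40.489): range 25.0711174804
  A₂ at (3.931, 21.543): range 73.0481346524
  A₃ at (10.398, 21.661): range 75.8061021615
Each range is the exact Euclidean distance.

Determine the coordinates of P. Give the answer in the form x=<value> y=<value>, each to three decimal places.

eq1: (x + 47.745)² + (y + 40.489)² = 25.0711174804²
eq2: (x − 3.931)² + (y − 21.543)² = 73.0481346524²
eq3: (x − 10.398)² + (y − 21.661)² = 75.8061021615²
eq1−eq3, eq1−eq2 (x²,y² cancel):
  116.286·x + 124.300·y = -8459.631014
  103.352·x + 124.064·y = -8146.859580
det = 116.286·124.064 − 124.300·103.352 = 1580.252704
x = (-8459.631014·124.064 − 124.300·-8146.859580) / 1580.252704 = -23.338683
y = (116.286·-8146.859580 − -8459.631014·103.352) / 1580.252704 = -46.224207

x=-23.339 y=-46.224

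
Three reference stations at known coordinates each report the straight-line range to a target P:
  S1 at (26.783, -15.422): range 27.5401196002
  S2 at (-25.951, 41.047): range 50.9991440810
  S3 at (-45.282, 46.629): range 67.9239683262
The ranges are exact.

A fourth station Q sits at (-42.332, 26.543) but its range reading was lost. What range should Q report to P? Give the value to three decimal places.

eq1: (x − 26.783)² + (y + 15.422)² = 27.5401196002²
eq2: (x + 25.951)² + (y − 41.047)² = 50.9991440810²
eq3: (x + 45.282)² + (y − 46.629)² = 67.9239683262²
eq1−eq3, eq1−eq2 (x²,y² cancel):
  -144.130·x + 124.102·y = -585.651294
  -105.468·x + 112.938·y = -439.311072
det = -144.130·112.938 − 124.102·-105.468 = -3188.964204
x = (-585.651294·112.938 − 124.102·-439.311072) / -3188.964204 = 3.644727
y = (-144.130·-439.311072 − -585.651294·-105.468) / -3188.964204 = -0.486187
|P − Q| = √((3.644727 − -42.332)² + (-0.486187 − 26.543)²) = 53.333258

53.333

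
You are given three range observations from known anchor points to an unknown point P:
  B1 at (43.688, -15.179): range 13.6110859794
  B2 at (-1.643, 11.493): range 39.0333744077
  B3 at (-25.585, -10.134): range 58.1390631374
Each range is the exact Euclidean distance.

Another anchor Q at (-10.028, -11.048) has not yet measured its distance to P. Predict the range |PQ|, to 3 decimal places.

eq1: (x − 43.688)² + (y + 15.179)² = 13.6110859794²
eq2: (x + 1.643)² + (y − 11.493)² = 39.0333744077²
eq3: (x + 25.585)² + (y + 10.134)² = 58.1390631374²
eq1−eq2, eq1−eq3 (x²,y² cancel):
  -90.662·x + 53.344·y = -3342.597543
  -138.546·x + 10.090·y = -4576.642205
det = -90.662·10.090 − 53.344·-138.546 = 6475.818244
x = (-3342.597543·10.090 − 53.344·-4576.642205) / 6475.818244 = 32.491584
y = (-90.662·-4576.642205 − -3342.597543·-138.546) / 6475.818244 = -7.439366
|P − Q| = √((32.491584 − -10.028)² + (-7.439366 − -11.048)²) = 42.672441

42.672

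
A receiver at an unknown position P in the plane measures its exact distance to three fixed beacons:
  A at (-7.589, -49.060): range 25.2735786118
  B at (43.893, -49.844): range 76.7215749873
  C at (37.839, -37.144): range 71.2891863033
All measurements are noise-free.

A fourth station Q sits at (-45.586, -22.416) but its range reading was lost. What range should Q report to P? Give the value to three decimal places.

eq1: (x + 7.589)² + (y + 49.060)² = 25.2735786118²
eq2: (x − 43.893)² + (y + 49.844)² = 76.7215749873²
eq3: (x − 37.839)² + (y + 37.144)² = 71.2891863033²
eq3−eq2, eq3−eq1 (x²,y² cancel):
  12.108·x − 25.400·y = 795.501143
  -90.856·x − 23.832·y = 4096.404172
det = 12.108·-23.832 − -25.400·-90.856 = -2596.300256
x = (795.501143·-23.832 − -25.400·4096.404172) / -2596.300256 = -32.773668
y = (12.108·4096.404172 − 795.501143·-90.856) / -2596.300256 = -46.941918
|P − Q| = √((-32.773668 − -45.586)² + (-46.941918 − -22.416)²) = 27.670860

27.671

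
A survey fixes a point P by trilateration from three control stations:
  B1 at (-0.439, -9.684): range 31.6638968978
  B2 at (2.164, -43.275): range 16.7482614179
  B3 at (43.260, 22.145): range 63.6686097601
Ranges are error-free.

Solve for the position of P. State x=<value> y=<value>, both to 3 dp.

x=17.230 y=-35.960

eq1: (x + 0.439)² + (y + 9.684)² = 31.6638968978²
eq2: (x − 2.164)² + (y + 43.275)² = 16.7482614179²
eq3: (x − 43.260)² + (y − 22.145)² = 63.6686097601²
eq3−eq1, eq3−eq2 (x²,y² cancel):
  -87.398·x − 63.658·y = 783.233454
  -82.192·x − 130.840·y = 3288.767504
det = -87.398·-130.840 − -63.658·-82.192 = 6202.975984
x = (783.233454·-130.840 − -63.658·3288.767504) / 6202.975984 = 17.230132
y = (-87.398·3288.767504 − 783.233454·-82.192) / 6202.975984 = -35.959542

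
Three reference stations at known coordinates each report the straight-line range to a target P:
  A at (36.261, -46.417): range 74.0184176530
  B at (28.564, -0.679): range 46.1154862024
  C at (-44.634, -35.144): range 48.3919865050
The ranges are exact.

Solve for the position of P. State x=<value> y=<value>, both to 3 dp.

eq1: (x − 36.261)² + (y + 46.417)² = 74.0184176530²
eq2: (x − 28.564)² + (y + 0.679)² = 46.1154862024²
eq3: (x + 44.634)² + (y + 35.144)² = 48.3919865050²
eq2−eq3, eq2−eq1 (x²,y² cancel):
  -146.396·x − 68.930·y = 2195.785265
  15.394·x − 91.476·y = -699.053211
det = -146.396·-91.476 − -68.930·15.394 = 14452.828916
x = (2195.785265·-91.476 − -68.930·-699.053211) / 14452.828916 = -17.231740
y = (-146.396·-699.053211 − 2195.785265·15.394) / 14452.828916 = 4.742094

x=-17.232 y=4.742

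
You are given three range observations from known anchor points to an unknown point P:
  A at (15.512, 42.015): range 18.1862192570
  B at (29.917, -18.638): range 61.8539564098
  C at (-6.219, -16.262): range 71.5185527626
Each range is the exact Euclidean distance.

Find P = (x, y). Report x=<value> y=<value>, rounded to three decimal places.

eq1: (x − 15.512)² + (y − 42.015)² = 18.1862192570²
eq2: (x − 29.917)² + (y + 18.638)² = 61.8539564098²
eq3: (x + 6.219)² + (y + 16.262)² = 71.5185527626²
eq2−eq1, eq2−eq3 (x²,y² cancel):
  -28.810·x + 121.306·y = 4258.653789
  -72.272·x + 4.752·y = -2228.264794
det = -28.810·4.752 − 121.306·-72.272 = 8630.122112
x = (4258.653789·4.752 − 121.306·-2228.264794) / 8630.122112 = 33.665690
y = (-28.810·-2228.264794 − 4258.653789·-72.272) / 8630.122112 = 43.102256

x=33.666 y=43.102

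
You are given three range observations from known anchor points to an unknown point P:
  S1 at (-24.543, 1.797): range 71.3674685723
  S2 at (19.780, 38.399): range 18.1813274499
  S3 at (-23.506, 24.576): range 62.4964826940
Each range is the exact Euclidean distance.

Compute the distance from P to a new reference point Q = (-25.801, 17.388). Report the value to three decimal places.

66.445

eq1: (x + 24.543)² + (y − 1.797)² = 71.3674685723²
eq2: (x − 19.780)² + (y − 38.399)² = 18.1813274499²
eq3: (x + 23.506)² + (y − 24.576)² = 62.4964826940²
eq1−eq3, eq1−eq2 (x²,y² cancel):
  2.074·x + 45.558·y = 1738.428975
  88.646·x + 73.204·y = 6022.898446
det = 2.074·73.204 − 45.558·88.646 = -3886.709372
x = (1738.428975·73.204 − 45.558·6022.898446) / -3886.709372 = 37.854966
y = (2.074·6022.898446 − 1738.428975·88.646) / -3886.709372 = 36.435264
|P − Q| = √((37.854966 − -25.801)² + (36.435264 − 17.388)²) = 66.444566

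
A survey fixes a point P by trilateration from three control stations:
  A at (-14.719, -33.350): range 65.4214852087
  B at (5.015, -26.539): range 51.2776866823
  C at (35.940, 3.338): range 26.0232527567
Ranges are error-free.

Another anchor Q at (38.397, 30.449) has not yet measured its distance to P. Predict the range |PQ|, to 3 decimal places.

eq1: (x + 14.719)² + (y + 33.350)² = 65.4214852087²
eq2: (x − 5.015)² + (y + 26.539)² = 51.2776866823²
eq3: (x − 35.940)² + (y − 3.338)² = 26.0232527567²
eq3−eq1, eq3−eq2 (x²,y² cancel):
  -101.318·x − 73.376·y = -3576.715426
  -61.850·x − 59.754·y = -2525.548565
det = -101.318·-59.754 − -73.376·-61.850 = 1515.850172
x = (-3576.715426·-59.754 − -73.376·-2525.548565) / 1515.850172 = 18.740904
y = (-101.318·-2525.548565 − -3576.715426·-61.850) / 1515.850172 = 22.867485
|P − Q| = √((18.740904 − 38.397)² + (22.867485 − 30.449)²) = 21.067546

21.068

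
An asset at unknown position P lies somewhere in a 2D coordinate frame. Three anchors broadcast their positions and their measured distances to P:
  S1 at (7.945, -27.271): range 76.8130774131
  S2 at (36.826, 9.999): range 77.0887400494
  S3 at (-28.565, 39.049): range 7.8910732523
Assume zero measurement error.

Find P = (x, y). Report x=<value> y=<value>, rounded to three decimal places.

eq1: (x − 7.945)² + (y + 27.271)² = 76.8130774131²
eq2: (x − 36.826)² + (y − 9.999)² = 77.0887400494²
eq3: (x + 28.565)² + (y − 39.049)² = 7.8910732523²
eq2−eq3, eq2−eq1 (x²,y² cancel):
  -130.782·x + 58.100·y = 6765.054154
  -57.762·x − 74.540·y = -606.878830
det = -130.782·-74.540 − 58.100·-57.762 = 13104.462480
x = (6765.054154·-74.540 − 58.100·-606.878830) / 13104.462480 = -35.789906
y = (-130.782·-606.878830 − 6765.054154·-57.762) / 13104.462480 = 35.875709

x=-35.790 y=35.876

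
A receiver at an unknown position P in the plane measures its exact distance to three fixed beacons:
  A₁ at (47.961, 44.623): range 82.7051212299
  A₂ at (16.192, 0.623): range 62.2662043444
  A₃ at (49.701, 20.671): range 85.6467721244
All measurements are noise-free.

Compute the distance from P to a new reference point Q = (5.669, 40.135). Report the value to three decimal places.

40.183

eq1: (x − 47.961)² + (y − 44.623)² = 82.7051212299²
eq2: (x − 16.192)² + (y − 0.623)² = 62.2662043444²
eq3: (x − 49.701)² + (y − 20.671)² = 85.6467721244²
eq2−eq3, eq2−eq1 (x²,y² cancel):
  67.018·x + 40.096·y = -823.378723
  63.538·x + 88.000·y = 1065.843783
det = 67.018·88.000 − 40.096·63.538 = 3349.964352
x = (-823.378723·88.000 − 40.096·1065.843783) / 3349.964352 = -34.386455
y = (67.018·1065.843783 − -823.378723·63.538) / 3349.964352 = 36.939664
|P − Q| = √((-34.386455 − 5.669)² + (36.939664 − 40.135)²) = 40.182704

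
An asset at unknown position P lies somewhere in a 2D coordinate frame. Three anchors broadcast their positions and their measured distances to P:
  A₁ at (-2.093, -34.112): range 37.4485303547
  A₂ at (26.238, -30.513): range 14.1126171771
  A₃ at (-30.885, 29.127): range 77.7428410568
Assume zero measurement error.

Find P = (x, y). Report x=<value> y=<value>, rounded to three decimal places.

eq1: (x + 2.093)² + (y + 34.112)² = 37.4485303547²
eq2: (x − 26.238)² + (y + 30.513)² = 14.1126171771²
eq3: (x + 30.885)² + (y − 29.127)² = 77.7428410568²
eq1−eq3, eq1−eq2 (x²,y² cancel):
  -57.584·x + 126.478·y = -4007.300749
  56.662·x + 7.198·y = 1654.693082
det = -57.584·7.198 − 126.478·56.662 = -7580.986068
x = (-4007.300749·7.198 − 126.478·1654.693082) / -7580.986068 = 31.411062
y = (-57.584·1654.693082 − -4007.300749·56.662) / -7580.986068 = -17.382677

x=31.411 y=-17.383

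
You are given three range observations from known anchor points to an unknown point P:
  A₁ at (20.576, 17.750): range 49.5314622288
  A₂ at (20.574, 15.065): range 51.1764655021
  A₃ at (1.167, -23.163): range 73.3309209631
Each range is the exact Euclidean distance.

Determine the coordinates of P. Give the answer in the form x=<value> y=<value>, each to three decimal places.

eq1: (x − 20.576)² + (y − 17.750)² = 49.5314622288²
eq2: (x − 20.574)² + (y − 15.065)² = 51.1764655021²
eq3: (x − 1.167)² + (y + 23.163)² = 73.3309209631²
eq1−eq2, eq1−eq3 (x²,y² cancel):
  -0.004·x − 5.370·y = -253.855446
  -38.818·x − 81.826·y = -3124.606037
det = -0.004·-81.826 − -5.370·-38.818 = -208.125356
x = (-253.855446·-81.826 − -5.370·-3124.606037) / -208.125356 = -19.184790
y = (-0.004·-3124.606037 − -253.855446·-38.818) / -208.125356 = 47.287185

x=-19.185 y=47.287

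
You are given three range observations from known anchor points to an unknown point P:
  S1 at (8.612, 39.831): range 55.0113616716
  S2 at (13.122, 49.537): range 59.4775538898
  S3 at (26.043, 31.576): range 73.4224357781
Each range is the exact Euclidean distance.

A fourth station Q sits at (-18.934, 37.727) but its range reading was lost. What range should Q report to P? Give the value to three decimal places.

28.151

eq1: (x − 8.612)² + (y − 39.831)² = 55.0113616716²
eq2: (x − 13.122)² + (y − 49.537)² = 59.4775538898²
eq3: (x − 26.043)² + (y − 31.576)² = 73.4224357781²
eq2−eq3, eq2−eq1 (x²,y² cancel):
  25.842·x − 35.922·y = -2804.094287
  -9.020·x − 19.412·y = -454.096644
det = 25.842·-19.412 − -35.922·-9.020 = -825.661344
x = (-2804.094287·-19.412 − -35.922·-454.096644) / -825.661344 = -46.170284
y = (25.842·-454.096644 − -2804.094287·-9.020) / -825.661344 = 44.846106
|P − Q| = √((-46.170284 − -18.934)² + (44.846106 − 37.727)²) = 28.151320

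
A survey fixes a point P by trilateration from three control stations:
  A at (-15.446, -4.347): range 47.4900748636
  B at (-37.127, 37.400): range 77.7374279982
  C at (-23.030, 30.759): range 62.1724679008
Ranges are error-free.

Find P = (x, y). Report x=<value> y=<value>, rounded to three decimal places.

x=31.710 y=1.280

eq1: (x + 15.446)² + (y + 4.347)² = 47.4900748636²
eq2: (x + 37.127)² + (y − 37.400)² = 77.7374279982²
eq3: (x + 23.030)² + (y − 30.759)² = 62.1724679008²
eq2−eq3, eq2−eq1 (x²,y² cancel):
  28.194·x − 13.282·y = 877.014799
  43.362·x − 83.494·y = 1268.101697
det = 28.194·-83.494 − -13.282·43.362 = -1778.095752
x = (877.014799·-83.494 − -13.282·1268.101697) / -1778.095752 = 31.709511
y = (28.194·1268.101697 − 877.014799·43.362) / -1778.095752 = 1.280165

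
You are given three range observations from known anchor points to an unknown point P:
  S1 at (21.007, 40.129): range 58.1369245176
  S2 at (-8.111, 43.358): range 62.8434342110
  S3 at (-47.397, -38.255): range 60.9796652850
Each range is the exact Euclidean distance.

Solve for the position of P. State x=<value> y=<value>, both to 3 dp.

eq1: (x − 21.007)² + (y − 40.129)² = 58.1369245176²
eq2: (x + 8.111)² + (y − 43.358)² = 62.8434342110²
eq3: (x + 47.397)² + (y + 38.255)² = 60.9796652850²
eq3−eq2, eq3−eq1 (x²,y² cancel):
  78.572·x + 163.226·y = -1994.993794
  136.808·x + 156.768·y = -1319.672358
det = 78.572·156.768 − 163.226·136.808 = -10013.047312
x = (-1994.993794·156.768 − 163.226·-1319.672358) / -10013.047312 = 9.721950
y = (78.572·-1319.672358 − -1994.993794·136.808) / -10013.047312 = -16.902129

x=9.722 y=-16.902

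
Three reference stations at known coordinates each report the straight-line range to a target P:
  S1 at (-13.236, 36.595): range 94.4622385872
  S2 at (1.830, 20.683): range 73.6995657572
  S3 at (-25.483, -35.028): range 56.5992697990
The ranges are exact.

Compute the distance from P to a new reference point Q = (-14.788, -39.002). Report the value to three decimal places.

eq1: (x + 13.236)² + (y − 36.595)² = 94.4622385872²
eq2: (x − 1.830)² + (y − 20.683)² = 73.6995657572²
eq3: (x + 25.483)² + (y + 35.028)² = 56.5992697990²
eq1−eq2, eq1−eq3 (x²,y² cancel):
  30.132·x − 31.824·y = 2408.238194
  -24.494·x − 143.246·y = 6081.595529
det = 30.132·-143.246 − -31.824·-24.494 = -5095.785528
x = (2408.238194·-143.246 − -31.824·6081.595529) / -5095.785528 = 29.716673
y = (30.132·6081.595529 − 2408.238194·-24.494) / -5095.785528 = -47.536934
|P − Q| = √((29.716673 − -14.788)² + (-47.536934 − -39.002)²) = 45.315682

45.316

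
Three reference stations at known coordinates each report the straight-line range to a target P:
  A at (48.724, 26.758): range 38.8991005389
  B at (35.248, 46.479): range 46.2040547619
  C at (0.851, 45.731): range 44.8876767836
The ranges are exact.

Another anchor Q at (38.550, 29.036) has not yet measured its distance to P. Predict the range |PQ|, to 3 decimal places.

32.937

eq1: (x − 48.724)² + (y − 26.758)² = 38.8991005389²
eq2: (x − 35.248)² + (y − 46.479)² = 46.2040547619²
eq3: (x − 0.851)² + (y − 45.731)² = 44.8876767836²
eq2−eq3, eq2−eq1 (x²,y² cancel):
  -68.794·x − 1.496·y = -1190.759234
  26.952·x − 39.442·y = 308.974449
det = -68.794·-39.442 − -1.496·26.952 = 2753.693140
x = (-1190.759234·-39.442 − -1.496·308.974449) / 2753.693140 = 17.223470
y = (-68.794·308.974449 − -1190.759234·26.952) / 2753.693140 = 3.935716
|P − Q| = √((17.223470 − 38.550)² + (3.935716 − 29.036)²) = 32.936987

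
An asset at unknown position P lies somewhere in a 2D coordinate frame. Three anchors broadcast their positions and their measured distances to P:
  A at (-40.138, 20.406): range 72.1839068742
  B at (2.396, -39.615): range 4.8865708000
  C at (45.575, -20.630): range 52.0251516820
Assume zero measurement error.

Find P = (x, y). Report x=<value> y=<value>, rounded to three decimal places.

eq1: (x + 40.138)² + (y − 20.406)² = 72.1839068742²
eq2: (x − 2.396)² + (y + 39.615)² = 4.8865708000²
eq3: (x − 45.575)² + (y + 20.630)² = 52.0251516820²
eq1−eq2, eq1−eq3 (x²,y² cancel):
  85.068·x − 120.042·y = 4734.262998
  171.426·x − 82.072·y = 2979.113649
det = 85.068·-82.072 − -120.042·171.426 = 13596.618996
x = (4734.262998·-82.072 − -120.042·2979.113649) / 13596.618996 = -2.274953
y = (85.068·2979.113649 − 4734.262998·171.426) / 13596.618996 = -41.050538

x=-2.275 y=-41.051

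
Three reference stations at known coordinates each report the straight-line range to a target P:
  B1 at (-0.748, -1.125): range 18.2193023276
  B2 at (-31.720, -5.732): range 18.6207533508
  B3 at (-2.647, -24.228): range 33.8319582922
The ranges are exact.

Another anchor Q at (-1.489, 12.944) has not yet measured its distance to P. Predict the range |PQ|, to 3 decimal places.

17.305

eq1: (x + 0.748)² + (y + 1.125)² = 18.2193023276²
eq2: (x + 31.720)² + (y + 5.732)² = 18.6207533508²
eq3: (x + 2.647)² + (y + 24.228)² = 33.8319582922²
eq3−eq2, eq3−eq1 (x²,y² cancel):
  -58.146·x + 36.992·y = 1242.880578
  3.798·x + 46.206·y = 220.480961
det = -58.146·46.206 − 36.992·3.798 = -2827.189692
x = (1242.880578·46.206 − 36.992·220.480961) / -2827.189692 = -17.428087
y = (-58.146·220.480961 − 1242.880578·3.798) / -2827.189692 = 6.204234
|P − Q| = √((-17.428087 − -1.489)² + (6.204234 − 12.944)²) = 17.305460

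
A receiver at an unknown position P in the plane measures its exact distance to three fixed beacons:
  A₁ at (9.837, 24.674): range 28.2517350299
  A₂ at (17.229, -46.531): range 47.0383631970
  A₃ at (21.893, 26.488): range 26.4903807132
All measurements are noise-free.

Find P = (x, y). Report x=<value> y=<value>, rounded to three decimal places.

x=23.704 y=0.060

eq1: (x − 9.837)² + (y − 24.674)² = 28.2517350299²
eq2: (x − 17.229)² + (y + 46.531)² = 47.0383631970²
eq3: (x − 21.893)² + (y − 26.488)² = 26.4903807132²
eq3−eq2, eq3−eq1 (x²,y² cancel):
  -9.328·x − 146.038·y = -229.812533
  -24.112·x − 3.628·y = -571.765010
det = -9.328·-3.628 − -146.038·-24.112 = -3487.426272
x = (-229.812533·-3.628 − -146.038·-571.765010) / -3487.426272 = 23.703916
y = (-9.328·-571.765010 − -229.812533·-24.112) / -3487.426272 = 0.059590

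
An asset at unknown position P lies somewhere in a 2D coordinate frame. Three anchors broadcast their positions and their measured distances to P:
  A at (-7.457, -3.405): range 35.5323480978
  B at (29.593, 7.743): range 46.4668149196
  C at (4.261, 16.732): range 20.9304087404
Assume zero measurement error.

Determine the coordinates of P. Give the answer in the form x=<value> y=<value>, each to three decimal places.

eq1: (x + 7.457)² + (y + 3.405)² = 35.5323480978²
eq2: (x − 29.593)² + (y − 7.743)² = 46.4668149196²
eq3: (x − 4.261)² + (y − 16.732)² = 20.9304087404²
eq3−eq2, eq3−eq1 (x²,y² cancel):
  50.664·x − 17.978·y = -1083.499126
  -23.436·x − 40.274·y = -1055.380822
det = 50.664·-40.274 − -17.978·-23.436 = -2461.774344
x = (-1083.499126·-40.274 − -17.978·-1055.380822) / -2461.774344 = -10.018468
y = (50.664·-1055.380822 − -1083.499126·-23.436) / -2461.774344 = 32.034902

x=-10.018 y=32.035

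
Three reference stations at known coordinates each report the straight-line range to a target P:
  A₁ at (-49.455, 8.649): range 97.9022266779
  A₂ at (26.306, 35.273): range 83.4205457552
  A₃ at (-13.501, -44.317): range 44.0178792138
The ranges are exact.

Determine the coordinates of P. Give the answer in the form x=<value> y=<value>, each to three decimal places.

eq1: (x + 49.455)² + (y − 8.649)² = 97.9022266779²
eq2: (x − 26.306)² + (y − 35.273)² = 83.4205457552²
eq3: (x + 13.501)² + (y + 44.317)² = 44.0178792138²
eq3−eq2, eq3−eq1 (x²,y² cancel):
  79.614·x + 159.180·y = -5231.497089
  -71.908·x + 105.932·y = -7272.943562
det = 79.614·105.932 − 159.180·-71.908 = 19879.985688
x = (-5231.497089·105.932 − 159.180·-7272.943562) / 19879.985688 = 30.358382
y = (79.614·-7272.943562 − -5231.497089·-71.908) / 19879.985688 = -48.049060

x=30.358 y=-48.049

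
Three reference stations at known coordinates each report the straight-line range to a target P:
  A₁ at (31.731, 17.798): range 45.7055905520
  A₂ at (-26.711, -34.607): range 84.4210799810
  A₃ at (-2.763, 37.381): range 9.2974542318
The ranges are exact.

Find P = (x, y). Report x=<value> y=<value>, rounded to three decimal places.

eq1: (x − 31.731)² + (y − 17.798)² = 45.7055905520²
eq2: (x + 26.711)² + (y + 34.607)² = 84.4210799810²
eq3: (x + 2.763)² + (y − 37.381)² = 9.2974542318²
eq3−eq1, eq3−eq2 (x²,y² cancel):
  68.988·x − 39.166·y = -2083.906518
  -47.896·x − 143.976·y = -6534.327450
det = 68.988·-143.976 − -39.166·-47.896 = -11808.511024
x = (-2083.906518·-143.976 − -39.166·-6534.327450) / -11808.511024 = -3.735361
y = (68.988·-6534.327450 − -2083.906518·-47.896) / -11808.511024 = 46.627468

x=-3.735 y=46.627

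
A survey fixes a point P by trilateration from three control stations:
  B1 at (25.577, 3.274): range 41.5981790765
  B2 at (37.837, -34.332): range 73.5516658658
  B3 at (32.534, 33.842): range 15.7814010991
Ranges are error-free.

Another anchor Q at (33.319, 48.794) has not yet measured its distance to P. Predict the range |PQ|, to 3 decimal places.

17.556

eq1: (x − 25.577)² + (y − 3.274)² = 41.5981790765²
eq2: (x − 37.837)² + (y + 34.332)² = 73.5516658658²
eq3: (x − 32.534)² + (y − 33.842)² = 15.7814010991²
eq1−eq3, eq1−eq2 (x²,y² cancel):
  13.914·x + 61.136·y = 3020.195997
  24.520·x − 75.212·y = -1734.016261
det = 13.914·-75.212 − 61.136·24.520 = -2545.554488
x = (3020.195997·-75.212 − 61.136·-1734.016261) / -2545.554488 = 47.590481
y = (13.914·-1734.016261 − 3020.195997·24.520) / -2545.554488 = 38.570107
|P − Q| = √((47.590481 − 33.319)² + (38.570107 − 48.794)²) = 17.555716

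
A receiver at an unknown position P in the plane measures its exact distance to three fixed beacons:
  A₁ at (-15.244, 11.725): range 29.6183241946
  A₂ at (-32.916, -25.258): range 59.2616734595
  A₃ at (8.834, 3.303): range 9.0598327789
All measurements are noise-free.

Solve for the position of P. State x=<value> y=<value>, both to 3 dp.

eq1: (x + 15.244)² + (y − 11.725)² = 29.6183241946²
eq2: (x + 32.916)² + (y + 25.258)² = 59.2616734595²
eq3: (x − 8.834)² + (y − 3.303)² = 9.0598327789²
eq3−eq2, eq3−eq1 (x²,y² cancel):
  -83.500·x − 57.122·y = -1797.385116
  -48.156·x + 16.844·y = -514.258762
det = -83.500·16.844 − -57.122·-48.156 = -4157.241032
x = (-1797.385116·16.844 − -57.122·-514.258762) / -4157.241032 = 14.348613
y = (-83.500·-514.258762 − -1797.385116·-48.156) / -4157.241032 = 10.491158

x=14.349 y=10.491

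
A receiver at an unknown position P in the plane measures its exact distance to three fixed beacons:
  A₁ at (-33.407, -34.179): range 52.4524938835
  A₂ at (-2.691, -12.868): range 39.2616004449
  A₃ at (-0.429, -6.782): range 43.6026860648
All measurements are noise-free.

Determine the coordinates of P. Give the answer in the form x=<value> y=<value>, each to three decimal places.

eq1: (x + 33.407)² + (y + 34.179)² = 52.4524938835²
eq2: (x + 2.691)² + (y + 12.868)² = 39.2616004449²
eq3: (x + 0.429)² + (y + 6.782)² = 43.6026860648²
eq1−eq2, eq1−eq3 (x²,y² cancel):
  61.432·x + 42.622·y = -901.613940
  65.956·x + 54.794·y = -1387.982242
det = 61.432·54.794 − 42.622·65.956 = 554.928376
x = (-901.613940·54.794 − 42.622·-1387.982242) / 554.928376 = 17.579827
y = (61.432·-1387.982242 − -901.613940·65.956) / 554.928376 = -46.491903

x=17.580 y=-46.492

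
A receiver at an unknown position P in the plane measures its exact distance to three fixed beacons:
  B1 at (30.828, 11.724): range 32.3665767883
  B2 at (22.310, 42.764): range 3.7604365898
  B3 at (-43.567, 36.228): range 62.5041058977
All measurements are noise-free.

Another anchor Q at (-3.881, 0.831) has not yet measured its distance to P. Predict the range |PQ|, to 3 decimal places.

46.716

eq1: (x − 30.828)² + (y − 11.724)² = 32.3665767883²
eq2: (x − 22.310)² + (y − 42.764)² = 3.7604365898²
eq3: (x + 43.567)² + (y − 36.228)² = 62.5041058977²
eq3−eq2, eq3−eq1 (x²,y² cancel):
  131.754·x + 13.072·y = 3008.566694
  148.790·x − 49.008·y = 736.434248
det = 131.754·-49.008 − 13.072·148.790 = -8401.982912
x = (3008.566694·-49.008 − 13.072·736.434248) / -8401.982912 = 18.694457
y = (131.754·736.434248 − 3008.566694·148.790) / -8401.982912 = 41.730206
|P − Q| = √((18.694457 − -3.881)² + (41.730206 − 0.831)²) = 46.716125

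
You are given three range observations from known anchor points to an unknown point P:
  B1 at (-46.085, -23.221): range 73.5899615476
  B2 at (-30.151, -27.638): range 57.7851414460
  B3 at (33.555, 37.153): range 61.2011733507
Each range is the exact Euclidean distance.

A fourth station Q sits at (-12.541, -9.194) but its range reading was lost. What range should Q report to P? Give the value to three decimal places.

eq1: (x + 46.085)² + (y + 23.221)² = 73.5899615476²
eq2: (x + 30.151)² + (y + 27.638)² = 57.7851414460²
eq3: (x − 33.555)² + (y − 37.153)² = 61.2011733507²
eq2−eq1, eq2−eq3 (x²,y² cancel):
  -31.868·x + 8.834·y = -1086.259648
  127.412·x + 129.582·y = 426.880541
det = -31.868·129.582 − 8.834·127.412 = -5255.076784
x = (-1086.259648·129.582 − 8.834·426.880541) / -5255.076784 = 27.503073
y = (-31.868·426.880541 − -1086.259648·127.412) / -5255.076784 = -23.748213
|P − Q| = √((27.503073 − -12.541)² + (-23.748213 − -9.194)²) = 42.606958

42.607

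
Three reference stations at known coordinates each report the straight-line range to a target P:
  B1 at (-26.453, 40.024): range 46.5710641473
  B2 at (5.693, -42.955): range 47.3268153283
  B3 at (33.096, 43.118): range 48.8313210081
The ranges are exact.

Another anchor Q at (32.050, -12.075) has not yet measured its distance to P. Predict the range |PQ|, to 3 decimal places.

32.968

eq1: (x + 26.453)² + (y − 40.024)² = 46.5710641473²
eq2: (x − 5.693)² + (y + 42.955)² = 47.3268153283²
eq3: (x − 33.096)² + (y − 43.118)² = 48.8313210081²
eq1−eq2, eq1−eq3 (x²,y² cancel):
  64.292·x − 165.958·y = -495.102944
  119.098·x + 6.188·y = 437.191459
det = 64.292·6.188 − -165.958·119.098 = 20163.104780
x = (-495.102944·6.188 − -165.958·437.191459) / 20163.104780 = 3.446479
y = (64.292·437.191459 − -495.102944·119.098) / 20163.104780 = 4.318466
|P − Q| = √((3.446479 − 32.050)² + (4.318466 − -12.075)²) = 32.968275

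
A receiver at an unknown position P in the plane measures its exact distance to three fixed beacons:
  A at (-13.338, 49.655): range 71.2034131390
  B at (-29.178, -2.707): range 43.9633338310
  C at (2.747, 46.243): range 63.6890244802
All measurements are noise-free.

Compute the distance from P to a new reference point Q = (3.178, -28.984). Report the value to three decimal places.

15.425

eq1: (x + 13.338)² + (y − 49.655)² = 71.2034131390²
eq2: (x + 29.178)² + (y + 2.707)² = 43.9633338310²
eq3: (x − 2.747)² + (y − 46.243)² = 63.6890244802²
eq2−eq3, eq2−eq1 (x²,y² cancel):
  63.850·x + 97.900·y = -836.239593
  31.680·x + 104.724·y = -1352.313585
det = 63.850·104.724 − 97.900·31.680 = 3585.155400
x = (-836.239593·104.724 − 97.900·-1352.313585) / 3585.155400 = 12.500754
y = (63.850·-1352.313585 − -836.239593·31.680) / 3585.155400 = -16.694716
|P − Q| = √((12.500754 − 3.178)² + (-16.694716 − -28.984)²) = 15.425311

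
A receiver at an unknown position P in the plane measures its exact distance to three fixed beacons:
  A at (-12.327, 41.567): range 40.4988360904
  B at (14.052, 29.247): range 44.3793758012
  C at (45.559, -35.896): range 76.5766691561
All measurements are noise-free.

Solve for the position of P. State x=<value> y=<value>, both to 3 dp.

eq1: (x + 12.327)² + (y − 41.567)² = 40.4988360904²
eq2: (x − 14.052)² + (y − 29.247)² = 44.3793758012²
eq3: (x − 45.559)² + (y + 35.896)² = 76.5766691561²
eq1−eq2, eq1−eq3 (x²,y² cancel):
  52.758·x − 24.640·y = -1156.297977
  115.772·x − 154.926·y = -2739.455655
det = 52.758·-154.926 − -24.640·115.772 = -5320.963828
x = (-1156.297977·-154.926 − -24.640·-2739.455655) / -5320.963828 = -20.981243
y = (52.758·-2739.455655 − -1156.297977·115.772) / -5320.963828 = 2.003636

x=-20.981 y=2.004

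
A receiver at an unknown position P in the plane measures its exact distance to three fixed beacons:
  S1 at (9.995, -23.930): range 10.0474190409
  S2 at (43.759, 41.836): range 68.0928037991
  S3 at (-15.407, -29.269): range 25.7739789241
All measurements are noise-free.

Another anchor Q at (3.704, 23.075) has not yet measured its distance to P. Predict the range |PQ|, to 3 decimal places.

eq1: (x − 9.995)² + (y + 23.930)² = 10.0474190409²
eq2: (x − 43.759)² + (y − 41.836)² = 68.0928037991²
eq3: (x + 15.407)² + (y + 29.269)² = 25.7739789241²
eq1−eq3, eq1−eq2 (x²,y² cancel):
  -50.804·x − 10.678·y = -141.842275
  67.528·x + 131.532·y = -1543.123248
det = -50.804·131.532 − -10.678·67.528 = -5961.287744
x = (-141.842275·131.532 − -10.678·-1543.123248) / -5961.287744 = 5.893738
y = (-50.804·-1543.123248 − -141.842275·67.528) / -5961.287744 = -14.757744
|P − Q| = √((5.893738 − 3.704)² + (-14.757744 − 23.075)²) = 37.896061

37.896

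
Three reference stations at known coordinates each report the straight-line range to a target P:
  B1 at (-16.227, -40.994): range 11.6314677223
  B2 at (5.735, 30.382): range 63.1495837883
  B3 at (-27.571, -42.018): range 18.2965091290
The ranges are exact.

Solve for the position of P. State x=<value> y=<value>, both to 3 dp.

eq1: (x + 16.227)² + (y + 40.994)² = 11.6314677223²
eq2: (x − 5.735)² + (y − 30.382)² = 63.1495837883²
eq3: (x + 27.571)² + (y + 42.018)² = 18.2965091290²
eq3−eq1, eq3−eq2 (x²,y² cancel):
  22.688·x + 2.048·y = -382.377595
  66.612·x + 144.800·y = -5222.823902
det = 22.688·144.800 − 2.048·66.612 = 3148.801024
x = (-382.377595·144.800 − 2.048·-5222.823902) / 3148.801024 = -14.186966
y = (22.688·-5222.823902 − -382.377595·66.612) / 3148.801024 = -29.542830

x=-14.187 y=-29.543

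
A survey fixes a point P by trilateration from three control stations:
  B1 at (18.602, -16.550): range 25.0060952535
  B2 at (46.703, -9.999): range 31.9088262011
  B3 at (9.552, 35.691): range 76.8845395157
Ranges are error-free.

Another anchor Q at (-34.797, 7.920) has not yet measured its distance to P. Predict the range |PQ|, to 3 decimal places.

80.598

eq1: (x − 18.602)² + (y + 16.550)² = 25.0060952535²
eq2: (x − 46.703)² + (y + 9.999)² = 31.9088262011²
eq3: (x − 9.552)² + (y − 35.691)² = 76.8845395157²
eq2−eq3, eq2−eq1 (x²,y² cancel):
  -74.302·x + 91.380·y = -5809.121252
  -56.202·x − 13.102·y = -1268.344916
det = -74.302·-13.102 − 91.380·-56.202 = 6109.243564
x = (-5809.121252·-13.102 − 91.380·-1268.344916) / 6109.243564 = 31.429826
y = (-74.302·-1268.344916 − -5809.121252·-56.202) / 6109.243564 = -38.015127
|P − Q| = √((31.429826 − -34.797)² + (-38.015127 − 7.920)²) = 80.597943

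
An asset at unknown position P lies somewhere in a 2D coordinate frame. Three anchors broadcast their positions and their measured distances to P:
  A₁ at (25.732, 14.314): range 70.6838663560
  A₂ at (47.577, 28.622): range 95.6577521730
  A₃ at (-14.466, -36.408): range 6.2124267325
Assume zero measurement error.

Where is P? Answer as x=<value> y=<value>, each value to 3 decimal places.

x=-16.733 y=-42.192

eq1: (x − 25.732)² + (y − 14.314)² = 70.6838663560²
eq2: (x − 47.577)² + (y − 28.622)² = 95.6577521730²
eq3: (x + 14.466)² + (y + 36.408)² = 6.2124267325²
eq1−eq3, eq1−eq2 (x²,y² cancel):
  -80.396·x − 101.444·y = 5625.395917
  43.690·x + 28.616·y = -1938.433195
det = -80.396·28.616 − -101.444·43.690 = 2131.476424
x = (5625.395917·28.616 − -101.444·-1938.433195) / 2131.476424 = -16.733043
y = (-80.396·-1938.433195 − 5625.395917·43.690) / 2131.476424 = -42.192009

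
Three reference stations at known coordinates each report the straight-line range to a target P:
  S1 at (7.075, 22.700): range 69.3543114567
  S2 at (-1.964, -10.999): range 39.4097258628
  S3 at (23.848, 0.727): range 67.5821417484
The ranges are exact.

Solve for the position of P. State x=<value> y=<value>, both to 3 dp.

eq1: (x − 7.075)² + (y − 22.700)² = 69.3543114567²
eq2: (x + 1.964)² + (y + 10.999)² = 39.4097258628²
eq3: (x − 23.848)² + (y − 0.727)² = 67.5821417484²
eq3−eq2, eq3−eq1 (x²,y² cancel):
  -51.624·x − 23.452·y = 2569.799055
  -33.546·x + 43.946·y = -246.584642
det = -51.624·43.946 − -23.452·-33.546 = -3055.389096
x = (2569.799055·43.946 − -23.452·-246.584642) / -3055.389096 = -35.069015
y = (-51.624·-246.584642 − 2569.799055·-33.546) / -3055.389096 = -32.380872

x=-35.069 y=-32.381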